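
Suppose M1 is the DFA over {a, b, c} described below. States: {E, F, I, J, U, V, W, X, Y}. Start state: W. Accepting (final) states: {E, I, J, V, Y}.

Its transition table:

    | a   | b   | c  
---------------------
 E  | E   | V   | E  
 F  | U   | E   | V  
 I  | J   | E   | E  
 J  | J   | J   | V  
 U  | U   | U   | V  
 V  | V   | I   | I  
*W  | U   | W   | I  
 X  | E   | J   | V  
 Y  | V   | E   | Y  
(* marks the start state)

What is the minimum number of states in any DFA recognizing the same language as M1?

2

Reachable states from the start: {E,I,J,U,V,W}. Unreachable: {F,X,Y} — drop them.
Initial partition by acceptance: {E,I,J,V} | {U,W}.
Stable partition: {E,I,J,V} | {U,W} — 2 equivalence classes.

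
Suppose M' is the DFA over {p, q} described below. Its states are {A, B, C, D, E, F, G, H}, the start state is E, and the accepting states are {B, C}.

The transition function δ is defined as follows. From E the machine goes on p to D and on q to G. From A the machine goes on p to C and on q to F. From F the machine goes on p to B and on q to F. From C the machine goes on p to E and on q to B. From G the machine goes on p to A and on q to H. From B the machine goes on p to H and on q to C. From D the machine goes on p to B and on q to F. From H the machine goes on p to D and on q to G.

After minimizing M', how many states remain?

Every state is reachable, so we keep all 8.
P0 = {B,C} | {A,D,E,F,G,H}.
On input p, block {A,D,E,F,G,H} splits into {A,D,F} and {E,G,H}.
Stable partition: {B,C} | {A,D,F} | {E,G,H} — 3 equivalence classes.

3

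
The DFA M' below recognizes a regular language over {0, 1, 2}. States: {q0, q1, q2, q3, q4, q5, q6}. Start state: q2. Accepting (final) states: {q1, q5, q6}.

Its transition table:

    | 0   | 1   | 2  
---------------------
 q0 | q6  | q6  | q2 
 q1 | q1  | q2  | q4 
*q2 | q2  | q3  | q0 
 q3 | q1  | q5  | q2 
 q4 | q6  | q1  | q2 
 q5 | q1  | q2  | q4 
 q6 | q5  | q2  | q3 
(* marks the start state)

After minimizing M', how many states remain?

All states are reachable from the start state.
Start with accepting vs non-accepting: {q1,q5,q6} | {q0,q2,q3,q4}.
Refine {q0,q2,q3,q4} on symbol 0: members go to different blocks, giving {q0,q3,q4} and {q2}.
No further refinement is possible. Final partition (3 blocks): {q1,q5,q6} | {q0,q3,q4} | {q2}.

3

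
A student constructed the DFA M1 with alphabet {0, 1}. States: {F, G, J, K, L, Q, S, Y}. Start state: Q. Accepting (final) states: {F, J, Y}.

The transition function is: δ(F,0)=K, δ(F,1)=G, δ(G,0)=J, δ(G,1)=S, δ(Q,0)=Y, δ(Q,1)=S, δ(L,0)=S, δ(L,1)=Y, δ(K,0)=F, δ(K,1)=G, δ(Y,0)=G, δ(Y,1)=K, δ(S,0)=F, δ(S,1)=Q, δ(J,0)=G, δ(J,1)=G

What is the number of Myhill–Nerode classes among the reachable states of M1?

States {L} cannot be reached from the start state, so discard them.
Initial partition by acceptance: {F,J,Y} | {G,K,Q,S}.
No further refinement is possible. Final partition (2 blocks): {F,J,Y} | {G,K,Q,S}.

2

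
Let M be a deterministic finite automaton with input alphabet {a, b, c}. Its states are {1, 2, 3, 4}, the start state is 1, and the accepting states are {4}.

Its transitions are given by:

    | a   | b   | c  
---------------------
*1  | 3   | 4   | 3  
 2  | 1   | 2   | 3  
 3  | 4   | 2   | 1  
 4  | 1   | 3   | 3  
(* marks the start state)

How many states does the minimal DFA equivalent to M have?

4

All states are reachable from the start state.
Start with accepting vs non-accepting: {4} | {1,2,3}.
Refine {1,2,3} on symbol a: members go to different blocks, giving {1,2} and {3}.
Refine {1,2} on symbol a: members go to different blocks, giving {1} and {2}.
The partition is now stable with 4 blocks: {4} | {1} | {3} | {2}.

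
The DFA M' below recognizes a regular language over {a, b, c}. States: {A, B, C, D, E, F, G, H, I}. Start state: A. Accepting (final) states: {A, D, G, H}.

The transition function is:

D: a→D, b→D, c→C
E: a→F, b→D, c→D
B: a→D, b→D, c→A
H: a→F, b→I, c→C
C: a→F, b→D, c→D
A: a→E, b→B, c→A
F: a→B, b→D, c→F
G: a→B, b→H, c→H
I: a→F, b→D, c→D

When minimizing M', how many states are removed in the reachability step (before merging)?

Starting at A and following transitions, the reachable set is {A, B, C, D, E, F}. That leaves G, H, I unreachable — 3 in total.

3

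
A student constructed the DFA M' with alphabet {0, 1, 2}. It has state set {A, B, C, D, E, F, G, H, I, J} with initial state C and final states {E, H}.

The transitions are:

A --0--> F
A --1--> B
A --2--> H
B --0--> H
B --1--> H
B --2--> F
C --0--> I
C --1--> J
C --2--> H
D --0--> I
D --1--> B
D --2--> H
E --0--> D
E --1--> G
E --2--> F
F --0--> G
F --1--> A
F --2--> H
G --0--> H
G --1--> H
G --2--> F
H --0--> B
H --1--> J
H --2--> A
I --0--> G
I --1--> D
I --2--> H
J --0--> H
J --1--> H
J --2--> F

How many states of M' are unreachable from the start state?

BFS from C reaches {A, B, C, D, F, G, H, I, J}; the 1 state(s) E are never visited.

1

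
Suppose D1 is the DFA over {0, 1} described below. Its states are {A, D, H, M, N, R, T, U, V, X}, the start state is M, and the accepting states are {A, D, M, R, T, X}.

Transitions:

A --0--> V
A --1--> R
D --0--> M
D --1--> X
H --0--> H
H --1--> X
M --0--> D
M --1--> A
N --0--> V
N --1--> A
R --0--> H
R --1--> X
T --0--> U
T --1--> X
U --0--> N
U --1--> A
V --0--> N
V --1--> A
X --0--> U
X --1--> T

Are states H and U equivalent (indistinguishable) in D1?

Yes

All states are reachable from the start state.
Start with accepting vs non-accepting: {A,D,M,R,T,X} | {H,N,U,V}.
On input 0, block {A,D,M,R,T,X} splits into {A,R,T,X} and {D,M}.
No further refinement is possible. Final partition (3 blocks): {A,R,T,X} | {H,N,U,V} | {D,M}.
H and U lie in the same block of the stable partition, so they are equivalent — no string distinguishes them.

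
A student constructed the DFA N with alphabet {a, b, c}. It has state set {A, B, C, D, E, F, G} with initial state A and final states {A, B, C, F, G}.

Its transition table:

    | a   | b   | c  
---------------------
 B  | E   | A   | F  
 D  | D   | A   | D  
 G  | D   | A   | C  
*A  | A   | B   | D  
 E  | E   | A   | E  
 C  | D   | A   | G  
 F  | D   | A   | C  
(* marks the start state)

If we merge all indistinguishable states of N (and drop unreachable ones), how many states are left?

Initial partition by acceptance: {A,B,C,F,G} | {D,E}.
On input a, block {A,B,C,F,G} splits into {B,C,F,G} and {A}.
The partition is now stable with 3 blocks: {B,C,F,G} | {D,E} | {A}.

3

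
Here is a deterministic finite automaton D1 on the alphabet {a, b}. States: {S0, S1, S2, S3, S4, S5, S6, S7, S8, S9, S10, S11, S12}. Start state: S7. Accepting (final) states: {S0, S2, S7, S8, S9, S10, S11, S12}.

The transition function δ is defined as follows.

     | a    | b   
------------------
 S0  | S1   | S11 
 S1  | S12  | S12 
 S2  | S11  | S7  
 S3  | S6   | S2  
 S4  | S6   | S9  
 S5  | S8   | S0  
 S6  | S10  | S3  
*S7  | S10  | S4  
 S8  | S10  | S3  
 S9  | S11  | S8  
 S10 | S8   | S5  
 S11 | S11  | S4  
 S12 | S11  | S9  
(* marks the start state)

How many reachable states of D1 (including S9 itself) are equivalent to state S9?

Start with accepting vs non-accepting: {S0,S2,S7,S8,S9,S10,S11,S12} | {S1,S3,S4,S5,S6}.
Refine {S0,S2,S7,S8,S9,S10,S11,S12} on symbol a: members go to different blocks, giving {S2,S7,S8,S9,S10,S11,S12} and {S0}.
On input b, block {S2,S7,S8,S9,S10,S11,S12} splits into {S7,S8,S10,S11} and {S2,S9,S12}.
On input a, block {S1,S3,S4,S5,S6} splits into {S3,S4} and {S5,S6} and {S1}.
Refine {S7,S8,S10,S11} on symbol b: members go to different blocks, giving {S7,S8,S11} and {S10}.
Split {S7,S8,S11} by δ(·,a) → {S7,S8} and {S11}.
Split {S2,S9,S12} by δ(·,b) → {S2,S9} and {S12}.
Split {S5,S6} by δ(·,a) → {S5} and {S6}.
The partition is now stable with 10 blocks: {S7,S8} | {S3,S4} | {S0} | {S2,S9} | {S5} | {S1} | {S10} | {S11} | {S12} | {S6}.
The equivalence class containing S9 is {S2,S9}, of size 2.

2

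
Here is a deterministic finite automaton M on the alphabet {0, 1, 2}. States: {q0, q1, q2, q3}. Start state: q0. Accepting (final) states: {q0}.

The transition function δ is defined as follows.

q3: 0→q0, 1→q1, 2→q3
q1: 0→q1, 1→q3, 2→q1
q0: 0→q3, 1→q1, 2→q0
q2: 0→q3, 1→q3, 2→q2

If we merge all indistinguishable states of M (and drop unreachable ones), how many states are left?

Reachable states from the start: {q0,q1,q3}. Unreachable: {q2} — drop them.
P0 = {q0} | {q1,q3}.
Split {q1,q3} by δ(·,0) → {q1} and {q3}.
No further refinement is possible. Final partition (3 blocks): {q0} | {q1} | {q3}.

3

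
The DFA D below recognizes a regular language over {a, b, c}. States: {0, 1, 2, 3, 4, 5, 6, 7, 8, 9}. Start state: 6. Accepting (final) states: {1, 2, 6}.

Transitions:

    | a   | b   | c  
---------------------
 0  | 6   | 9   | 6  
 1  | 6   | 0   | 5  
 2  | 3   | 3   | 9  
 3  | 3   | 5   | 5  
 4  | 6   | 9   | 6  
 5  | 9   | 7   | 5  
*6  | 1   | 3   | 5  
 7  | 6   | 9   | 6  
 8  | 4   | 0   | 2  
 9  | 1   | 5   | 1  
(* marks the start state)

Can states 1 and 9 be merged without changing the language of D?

No

States {2,4,8} cannot be reached from the start state, so discard them.
Initial partition by acceptance: {1,6} | {0,3,5,7,9}.
Refine {0,3,5,7,9} on symbol a: members go to different blocks, giving {0,7,9} and {3,5}.
Refine {1,6} on symbol b: members go to different blocks, giving {1} and {6}.
Split {0,7,9} by δ(·,a) → {0,7} and {9}.
Refine {3,5} on symbol a: members go to different blocks, giving {3} and {5}.
No further refinement is possible. Final partition (6 blocks): {1} | {0,7} | {3} | {6} | {9} | {5}.
1 and 9 end up in different blocks, so they are distinguishable. For instance, the string 'ε' is accepted from only 1.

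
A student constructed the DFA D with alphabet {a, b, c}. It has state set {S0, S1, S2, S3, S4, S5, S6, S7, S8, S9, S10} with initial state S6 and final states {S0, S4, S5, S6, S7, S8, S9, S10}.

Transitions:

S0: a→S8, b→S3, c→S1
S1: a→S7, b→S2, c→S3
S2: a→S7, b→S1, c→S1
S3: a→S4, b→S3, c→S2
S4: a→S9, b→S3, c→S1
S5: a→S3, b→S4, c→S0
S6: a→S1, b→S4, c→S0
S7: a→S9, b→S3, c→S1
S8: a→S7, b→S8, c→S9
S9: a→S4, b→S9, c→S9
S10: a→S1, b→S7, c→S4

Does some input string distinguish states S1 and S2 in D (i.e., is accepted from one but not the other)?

No

Reachable states from the start: {S0,S1,S2,S3,S4,S6,S7,S8,S9}. Unreachable: {S5,S10} — drop them.
Initial partition by acceptance: {S0,S4,S6,S7,S8,S9} | {S1,S2,S3}.
Split {S0,S4,S6,S7,S8,S9} by δ(·,a) → {S0,S4,S7,S8,S9} and {S6}.
On input b, block {S0,S4,S7,S8,S9} splits into {S0,S4,S7} and {S8,S9}.
The partition is now stable with 4 blocks: {S0,S4,S7} | {S1,S2,S3} | {S6} | {S8,S9}.
S1 and S2 lie in the same block of the stable partition, so they are equivalent — no string distinguishes them.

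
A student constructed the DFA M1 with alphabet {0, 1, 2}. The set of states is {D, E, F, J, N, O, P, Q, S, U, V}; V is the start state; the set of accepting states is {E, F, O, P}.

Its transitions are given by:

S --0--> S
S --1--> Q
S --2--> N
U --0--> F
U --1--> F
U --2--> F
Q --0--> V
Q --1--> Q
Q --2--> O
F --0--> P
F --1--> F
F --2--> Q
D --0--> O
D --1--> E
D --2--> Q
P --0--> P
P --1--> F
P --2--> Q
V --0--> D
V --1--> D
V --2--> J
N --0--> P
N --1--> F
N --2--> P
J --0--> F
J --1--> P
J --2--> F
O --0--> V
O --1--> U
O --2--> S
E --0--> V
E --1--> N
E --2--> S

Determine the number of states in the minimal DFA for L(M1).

7

Start with accepting vs non-accepting: {E,F,O,P} | {D,J,N,Q,S,U,V}.
Split {E,F,O,P} by δ(·,0) → {F,P} and {E,O}.
On input 0, block {D,J,N,Q,S,U,V} splits into {Q,S,V} and {J,N,U} and {D}.
Split {Q,S,V} by δ(·,0) → {Q,S} and {V}.
On input 0, block {Q,S} splits into {Q} and {S}.
Stable partition: {F,P} | {Q} | {E,O} | {J,N,U} | {D} | {V} | {S} — 7 equivalence classes.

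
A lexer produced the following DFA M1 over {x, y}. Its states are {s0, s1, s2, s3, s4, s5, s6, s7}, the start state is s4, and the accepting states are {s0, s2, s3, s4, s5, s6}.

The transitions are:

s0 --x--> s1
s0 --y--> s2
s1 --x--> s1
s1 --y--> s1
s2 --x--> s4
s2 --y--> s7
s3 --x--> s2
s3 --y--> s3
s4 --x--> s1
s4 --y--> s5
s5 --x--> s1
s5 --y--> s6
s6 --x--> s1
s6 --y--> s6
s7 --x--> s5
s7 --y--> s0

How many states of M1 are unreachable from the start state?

4

Starting at s4 and following transitions, the reachable set is {s1, s4, s5, s6}. That leaves s0, s2, s3, s7 unreachable — 4 in total.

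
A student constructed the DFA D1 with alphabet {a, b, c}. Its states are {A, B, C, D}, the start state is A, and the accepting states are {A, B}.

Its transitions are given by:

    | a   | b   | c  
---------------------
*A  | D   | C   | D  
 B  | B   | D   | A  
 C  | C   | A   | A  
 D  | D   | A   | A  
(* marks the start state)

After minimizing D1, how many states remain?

States {B} cannot be reached from the start state, so discard them.
P0 = {A} | {C,D}.
Stable partition: {A} | {C,D} — 2 equivalence classes.

2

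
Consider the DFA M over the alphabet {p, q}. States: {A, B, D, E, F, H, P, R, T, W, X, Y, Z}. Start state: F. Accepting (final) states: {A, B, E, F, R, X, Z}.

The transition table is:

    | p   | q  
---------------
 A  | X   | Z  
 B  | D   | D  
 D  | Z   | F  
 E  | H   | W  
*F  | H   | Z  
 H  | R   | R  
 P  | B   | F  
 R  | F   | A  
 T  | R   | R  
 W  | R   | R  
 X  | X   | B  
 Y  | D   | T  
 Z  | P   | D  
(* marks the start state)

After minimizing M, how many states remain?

6

Reachable states from the start: {A,B,D,F,H,P,R,X,Z}. Unreachable: {E,T,W,Y} — drop them.
Start with accepting vs non-accepting: {A,B,F,R,X,Z} | {D,H,P}.
On input p, block {A,B,F,R,X,Z} splits into {B,F,Z} and {A,R,X}.
Refine {B,F,Z} on symbol q: members go to different blocks, giving {B,Z} and {F}.
On input p, block {D,H,P} splits into {D,P} and {H}.
Refine {A,R,X} on symbol p: members go to different blocks, giving {A,X} and {R}.
No further refinement is possible. Final partition (6 blocks): {B,Z} | {D,P} | {A,X} | {F} | {H} | {R}.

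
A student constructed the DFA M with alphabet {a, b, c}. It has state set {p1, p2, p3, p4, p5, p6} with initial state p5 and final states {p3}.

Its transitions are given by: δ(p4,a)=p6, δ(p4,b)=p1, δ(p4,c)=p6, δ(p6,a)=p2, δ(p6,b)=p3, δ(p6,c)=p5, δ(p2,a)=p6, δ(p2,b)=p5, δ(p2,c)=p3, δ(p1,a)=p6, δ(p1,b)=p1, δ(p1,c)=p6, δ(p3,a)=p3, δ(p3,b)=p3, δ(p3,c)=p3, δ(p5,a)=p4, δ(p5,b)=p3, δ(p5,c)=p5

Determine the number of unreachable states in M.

A breadth-first search from the start state visits every state.

0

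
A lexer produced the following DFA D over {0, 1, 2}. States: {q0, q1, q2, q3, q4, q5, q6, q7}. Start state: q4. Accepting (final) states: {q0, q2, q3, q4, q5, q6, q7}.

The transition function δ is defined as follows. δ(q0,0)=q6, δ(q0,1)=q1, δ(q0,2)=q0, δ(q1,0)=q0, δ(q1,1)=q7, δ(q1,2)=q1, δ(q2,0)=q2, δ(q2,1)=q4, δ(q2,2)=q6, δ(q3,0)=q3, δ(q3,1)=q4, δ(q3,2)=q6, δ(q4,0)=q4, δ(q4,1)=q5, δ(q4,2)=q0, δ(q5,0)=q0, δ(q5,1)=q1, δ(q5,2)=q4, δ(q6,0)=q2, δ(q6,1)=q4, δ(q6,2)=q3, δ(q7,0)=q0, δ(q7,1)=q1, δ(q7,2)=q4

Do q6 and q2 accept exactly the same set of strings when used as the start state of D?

Every state is reachable, so we keep all 8.
P0 = {q0,q2,q3,q4,q5,q6,q7} | {q1}.
Refine {q0,q2,q3,q4,q5,q6,q7} on symbol 1: members go to different blocks, giving {q2,q3,q4,q6} and {q0,q5,q7}.
Refine {q2,q3,q4,q6} on symbol 1: members go to different blocks, giving {q2,q3,q6} and {q4}.
Split {q0,q5,q7} by δ(·,0) → {q5,q7} and {q0}.
Stable partition: {q2,q3,q6} | {q1} | {q5,q7} | {q4} | {q0} — 5 equivalence classes.
q6 and q2 lie in the same block of the stable partition, so they are equivalent — no string distinguishes them.

Yes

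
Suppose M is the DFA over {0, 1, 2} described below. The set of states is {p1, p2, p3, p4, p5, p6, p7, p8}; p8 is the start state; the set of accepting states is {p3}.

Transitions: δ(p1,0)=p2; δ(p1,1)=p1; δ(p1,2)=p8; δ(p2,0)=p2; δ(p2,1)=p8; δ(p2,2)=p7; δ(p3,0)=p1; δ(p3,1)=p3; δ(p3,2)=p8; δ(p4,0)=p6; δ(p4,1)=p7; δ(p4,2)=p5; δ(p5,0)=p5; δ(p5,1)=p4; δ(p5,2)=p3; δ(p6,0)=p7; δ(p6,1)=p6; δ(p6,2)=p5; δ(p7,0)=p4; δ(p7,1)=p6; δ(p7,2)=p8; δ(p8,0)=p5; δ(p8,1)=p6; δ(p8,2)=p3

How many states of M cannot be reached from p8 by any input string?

A breadth-first search from the start state visits every state.

0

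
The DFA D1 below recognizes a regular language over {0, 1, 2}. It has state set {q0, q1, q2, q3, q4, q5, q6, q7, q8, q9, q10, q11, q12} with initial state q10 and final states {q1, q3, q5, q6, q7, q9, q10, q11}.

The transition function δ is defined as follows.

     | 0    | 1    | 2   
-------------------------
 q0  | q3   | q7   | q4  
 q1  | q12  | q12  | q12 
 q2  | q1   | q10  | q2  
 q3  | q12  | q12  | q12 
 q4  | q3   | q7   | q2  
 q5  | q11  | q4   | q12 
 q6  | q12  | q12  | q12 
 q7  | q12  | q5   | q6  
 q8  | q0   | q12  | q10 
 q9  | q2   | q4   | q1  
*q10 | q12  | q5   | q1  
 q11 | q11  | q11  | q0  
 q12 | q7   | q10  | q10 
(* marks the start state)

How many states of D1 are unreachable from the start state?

No path from q10 leads to q8, q9; the other 11 states are all reachable.

2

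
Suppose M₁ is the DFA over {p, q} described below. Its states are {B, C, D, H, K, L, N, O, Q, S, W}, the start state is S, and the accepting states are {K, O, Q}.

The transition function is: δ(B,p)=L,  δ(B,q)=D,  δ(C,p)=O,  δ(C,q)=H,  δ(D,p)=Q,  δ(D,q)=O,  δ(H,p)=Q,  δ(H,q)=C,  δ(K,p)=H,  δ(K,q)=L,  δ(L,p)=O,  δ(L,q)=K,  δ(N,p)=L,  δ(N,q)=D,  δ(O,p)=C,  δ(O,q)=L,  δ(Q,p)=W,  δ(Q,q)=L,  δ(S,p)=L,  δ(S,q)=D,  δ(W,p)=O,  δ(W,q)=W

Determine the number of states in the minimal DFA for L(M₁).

States {B,N} cannot be reached from the start state, so discard them.
Start with accepting vs non-accepting: {K,O,Q} | {C,D,H,L,S,W}.
Split {C,D,H,L,S,W} by δ(·,p) → {C,D,H,L,W} and {S}.
Split {C,D,H,L,W} by δ(·,q) → {C,H,W} and {D,L}.
Stable partition: {K,O,Q} | {C,H,W} | {S} | {D,L} — 4 equivalence classes.

4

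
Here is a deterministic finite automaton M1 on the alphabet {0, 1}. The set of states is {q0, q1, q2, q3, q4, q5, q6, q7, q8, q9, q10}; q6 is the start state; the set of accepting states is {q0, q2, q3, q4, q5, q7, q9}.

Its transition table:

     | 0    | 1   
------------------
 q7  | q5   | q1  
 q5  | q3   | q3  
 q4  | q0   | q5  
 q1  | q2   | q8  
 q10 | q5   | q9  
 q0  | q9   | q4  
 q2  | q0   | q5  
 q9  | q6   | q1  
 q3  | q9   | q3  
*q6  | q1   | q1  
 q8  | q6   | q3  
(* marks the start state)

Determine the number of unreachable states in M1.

BFS from q6 reaches {q0, q1, q2, q3, q4, q5, q6, q8, q9}; the 2 state(s) q7, q10 are never visited.

2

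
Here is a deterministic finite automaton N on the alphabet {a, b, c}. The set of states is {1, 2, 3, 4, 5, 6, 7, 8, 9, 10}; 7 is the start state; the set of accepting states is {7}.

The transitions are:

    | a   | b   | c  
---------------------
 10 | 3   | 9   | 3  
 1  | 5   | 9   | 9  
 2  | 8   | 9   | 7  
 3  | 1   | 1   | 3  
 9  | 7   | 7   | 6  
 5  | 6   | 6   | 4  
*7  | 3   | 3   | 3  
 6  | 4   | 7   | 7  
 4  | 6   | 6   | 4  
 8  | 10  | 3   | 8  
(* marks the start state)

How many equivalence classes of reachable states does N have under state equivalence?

States {2,8,10} cannot be reached from the start state, so discard them.
Initial partition by acceptance: {7} | {1,3,4,5,6,9}.
On input a, block {1,3,4,5,6,9} splits into {1,3,4,5,6} and {9}.
Split {1,3,4,5,6} by δ(·,b) → {3,4,5} and {1} and {6}.
On input a, block {3,4,5} splits into {4,5} and {3}.
Stable partition: {7} | {4,5} | {9} | {1} | {6} | {3} — 6 equivalence classes.

6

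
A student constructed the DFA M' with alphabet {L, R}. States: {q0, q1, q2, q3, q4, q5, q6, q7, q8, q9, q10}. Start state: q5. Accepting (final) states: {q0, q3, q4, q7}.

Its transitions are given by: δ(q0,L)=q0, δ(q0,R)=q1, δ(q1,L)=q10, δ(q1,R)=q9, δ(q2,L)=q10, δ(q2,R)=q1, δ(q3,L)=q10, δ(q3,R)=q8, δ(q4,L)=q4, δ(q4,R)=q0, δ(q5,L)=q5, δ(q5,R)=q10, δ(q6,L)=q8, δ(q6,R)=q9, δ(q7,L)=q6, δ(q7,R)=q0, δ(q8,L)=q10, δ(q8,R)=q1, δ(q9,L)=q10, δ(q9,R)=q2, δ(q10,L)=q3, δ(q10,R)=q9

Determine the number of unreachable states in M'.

4

BFS from q5 reaches {q1, q2, q3, q5, q8, q9, q10}; the 4 state(s) q0, q4, q6, q7 are never visited.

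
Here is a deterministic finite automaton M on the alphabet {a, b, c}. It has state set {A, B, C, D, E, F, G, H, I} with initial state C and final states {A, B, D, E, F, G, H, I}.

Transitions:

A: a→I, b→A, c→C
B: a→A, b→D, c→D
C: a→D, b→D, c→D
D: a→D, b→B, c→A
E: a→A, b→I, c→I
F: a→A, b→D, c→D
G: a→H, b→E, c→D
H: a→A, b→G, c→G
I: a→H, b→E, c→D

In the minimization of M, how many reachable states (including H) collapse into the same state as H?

2

States {F} cannot be reached from the start state, so discard them.
Initial partition by acceptance: {A,B,D,E,G,H,I} | {C}.
Split {A,B,D,E,G,H,I} by δ(·,c) → {B,D,E,G,H,I} and {A}.
Split {B,D,E,G,H,I} by δ(·,a) → {B,E,H} and {D,G,I}.
Split {D,G,I} by δ(·,a) → {G,I} and {D}.
Refine {B,E,H} on symbol b: members go to different blocks, giving {E,H} and {B}.
The partition is now stable with 6 blocks: {E,H} | {C} | {A} | {G,I} | {D} | {B}.
State H belongs to the block {E,H}, which has 2 states.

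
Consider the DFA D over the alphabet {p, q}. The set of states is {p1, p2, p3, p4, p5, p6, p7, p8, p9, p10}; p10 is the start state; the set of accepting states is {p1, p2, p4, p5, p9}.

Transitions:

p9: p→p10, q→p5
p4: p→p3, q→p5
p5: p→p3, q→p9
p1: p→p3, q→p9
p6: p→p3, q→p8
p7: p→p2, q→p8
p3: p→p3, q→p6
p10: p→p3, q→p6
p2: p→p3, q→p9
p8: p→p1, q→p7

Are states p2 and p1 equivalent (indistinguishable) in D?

Yes

First remove the unreachable states {p4}; 9 states remain.
P0 = {p1,p2,p5,p9} | {p3,p6,p7,p8,p10}.
Refine {p3,p6,p7,p8,p10} on symbol p: members go to different blocks, giving {p3,p6,p10} and {p7,p8}.
On input q, block {p3,p6,p10} splits into {p3,p10} and {p6}.
No further refinement is possible. Final partition (4 blocks): {p1,p2,p5,p9} | {p3,p10} | {p7,p8} | {p6}.
p2 and p1 lie in the same block of the stable partition, so they are equivalent — no string distinguishes them.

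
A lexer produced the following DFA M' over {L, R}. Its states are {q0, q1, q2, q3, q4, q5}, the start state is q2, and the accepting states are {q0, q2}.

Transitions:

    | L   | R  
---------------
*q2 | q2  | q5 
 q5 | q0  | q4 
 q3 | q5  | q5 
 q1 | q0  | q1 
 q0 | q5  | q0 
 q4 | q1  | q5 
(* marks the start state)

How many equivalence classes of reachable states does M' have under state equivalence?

5

States {q3} cannot be reached from the start state, so discard them.
Initial partition by acceptance: {q0,q2} | {q1,q4,q5}.
Refine {q0,q2} on symbol L: members go to different blocks, giving {q0} and {q2}.
On input L, block {q1,q4,q5} splits into {q1,q5} and {q4}.
Refine {q1,q5} on symbol R: members go to different blocks, giving {q1} and {q5}.
The partition is now stable with 5 blocks: {q0} | {q1} | {q2} | {q4} | {q5}.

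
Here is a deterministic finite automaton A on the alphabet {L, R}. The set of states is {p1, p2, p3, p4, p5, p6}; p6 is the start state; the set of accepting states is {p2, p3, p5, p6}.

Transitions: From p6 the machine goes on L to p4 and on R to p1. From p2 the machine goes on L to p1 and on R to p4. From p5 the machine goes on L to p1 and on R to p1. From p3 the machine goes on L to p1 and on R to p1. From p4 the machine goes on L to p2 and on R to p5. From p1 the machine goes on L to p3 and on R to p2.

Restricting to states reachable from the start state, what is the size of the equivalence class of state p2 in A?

4

Every state is reachable, so we keep all 6.
Initial partition by acceptance: {p2,p3,p5,p6} | {p1,p4}.
Stable partition: {p2,p3,p5,p6} | {p1,p4} — 2 equivalence classes.
State p2 belongs to the block {p2,p3,p5,p6}, which has 4 states.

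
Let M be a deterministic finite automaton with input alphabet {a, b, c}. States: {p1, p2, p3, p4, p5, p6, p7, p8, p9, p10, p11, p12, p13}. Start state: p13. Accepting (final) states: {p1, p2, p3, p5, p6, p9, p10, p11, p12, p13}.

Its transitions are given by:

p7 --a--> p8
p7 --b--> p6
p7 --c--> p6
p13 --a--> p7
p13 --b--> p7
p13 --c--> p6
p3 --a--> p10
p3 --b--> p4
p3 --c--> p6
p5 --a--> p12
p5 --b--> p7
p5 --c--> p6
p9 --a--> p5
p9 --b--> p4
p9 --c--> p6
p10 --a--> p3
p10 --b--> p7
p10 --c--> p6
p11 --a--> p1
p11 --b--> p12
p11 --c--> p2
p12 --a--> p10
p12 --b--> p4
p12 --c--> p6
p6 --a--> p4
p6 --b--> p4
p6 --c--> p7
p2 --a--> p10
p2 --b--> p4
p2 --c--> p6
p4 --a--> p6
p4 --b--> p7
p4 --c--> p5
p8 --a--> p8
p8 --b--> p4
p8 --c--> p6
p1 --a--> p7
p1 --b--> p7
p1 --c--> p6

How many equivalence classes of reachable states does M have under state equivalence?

7

Reachable states from the start: {p3,p4,p5,p6,p7,p8,p10,p12,p13}. Unreachable: {p1,p2,p9,p11} — drop them.
P0 = {p3,p5,p6,p10,p12,p13} | {p4,p7,p8}.
Refine {p3,p5,p6,p10,p12,p13} on symbol a: members go to different blocks, giving {p3,p5,p10,p12} and {p6,p13}.
On input a, block {p4,p7,p8} splits into {p7,p8} and {p4}.
On input b, block {p3,p5,p10,p12} splits into {p3,p12} and {p5,p10}.
Split {p7,p8} by δ(·,b) → {p7} and {p8}.
On input a, block {p6,p13} splits into {p6} and {p13}.
Stable partition: {p3,p12} | {p7} | {p6} | {p4} | {p5,p10} | {p8} | {p13} — 7 equivalence classes.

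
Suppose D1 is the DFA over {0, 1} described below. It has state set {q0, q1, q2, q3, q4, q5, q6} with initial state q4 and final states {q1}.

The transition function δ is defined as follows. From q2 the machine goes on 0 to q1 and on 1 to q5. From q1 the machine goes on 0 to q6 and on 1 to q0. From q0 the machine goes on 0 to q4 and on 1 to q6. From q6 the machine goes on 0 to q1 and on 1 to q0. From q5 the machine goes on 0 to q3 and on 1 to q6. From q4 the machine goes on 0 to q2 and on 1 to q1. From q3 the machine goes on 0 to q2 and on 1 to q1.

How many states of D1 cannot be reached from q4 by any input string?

0

Exploring from q4, all states are eventually visited, so none are unreachable.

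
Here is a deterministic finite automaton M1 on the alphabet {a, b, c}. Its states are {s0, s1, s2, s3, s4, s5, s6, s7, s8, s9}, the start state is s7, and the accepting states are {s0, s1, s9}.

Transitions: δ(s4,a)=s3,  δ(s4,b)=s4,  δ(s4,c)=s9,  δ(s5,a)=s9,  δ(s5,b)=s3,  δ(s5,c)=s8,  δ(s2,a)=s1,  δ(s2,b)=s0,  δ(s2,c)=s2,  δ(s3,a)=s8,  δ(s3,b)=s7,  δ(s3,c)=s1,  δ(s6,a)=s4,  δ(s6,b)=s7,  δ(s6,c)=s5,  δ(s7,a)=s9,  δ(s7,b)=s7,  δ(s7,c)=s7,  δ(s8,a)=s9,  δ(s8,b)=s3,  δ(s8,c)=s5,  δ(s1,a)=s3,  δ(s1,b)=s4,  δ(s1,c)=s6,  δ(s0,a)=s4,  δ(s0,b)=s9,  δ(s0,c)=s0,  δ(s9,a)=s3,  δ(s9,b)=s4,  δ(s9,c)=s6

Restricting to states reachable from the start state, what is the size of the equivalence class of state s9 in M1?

Reachable states from the start: {s1,s3,s4,s5,s6,s7,s8,s9}. Unreachable: {s0,s2} — drop them.
P0 = {s1,s9} | {s3,s4,s5,s6,s7,s8}.
Refine {s3,s4,s5,s6,s7,s8} on symbol a: members go to different blocks, giving {s3,s4,s6} and {s5,s7,s8}.
Split {s3,s4,s6} by δ(·,a) → {s4,s6} and {s3}.
On input a, block {s4,s6} splits into {s4} and {s6}.
Split {s5,s7,s8} by δ(·,b) → {s5,s8} and {s7}.
No further refinement is possible. Final partition (6 blocks): {s1,s9} | {s4} | {s5,s8} | {s3} | {s6} | {s7}.
State s9 belongs to the block {s1,s9}, which has 2 states.

2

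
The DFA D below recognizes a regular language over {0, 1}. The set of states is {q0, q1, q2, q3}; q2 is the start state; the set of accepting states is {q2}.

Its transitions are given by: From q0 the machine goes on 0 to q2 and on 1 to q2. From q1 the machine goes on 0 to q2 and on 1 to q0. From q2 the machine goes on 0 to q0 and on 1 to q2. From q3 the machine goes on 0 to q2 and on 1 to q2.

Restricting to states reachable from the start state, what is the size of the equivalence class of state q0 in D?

Reachable states from the start: {q0,q2}. Unreachable: {q1,q3} — drop them.
Start with accepting vs non-accepting: {q2} | {q0}.
Stable partition: {q2} | {q0} — 2 equivalence classes.
The equivalence class containing q0 is {q0}, of size 1.

1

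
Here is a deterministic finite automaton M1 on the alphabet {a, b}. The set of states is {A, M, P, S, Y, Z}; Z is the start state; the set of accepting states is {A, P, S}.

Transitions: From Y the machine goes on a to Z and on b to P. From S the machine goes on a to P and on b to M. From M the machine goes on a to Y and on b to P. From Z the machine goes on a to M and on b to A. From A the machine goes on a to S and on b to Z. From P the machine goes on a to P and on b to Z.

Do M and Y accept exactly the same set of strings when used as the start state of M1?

Yes

Every state is reachable, so we keep all 6.
Initial partition by acceptance: {A,P,S} | {M,Y,Z}.
The partition is now stable with 2 blocks: {A,P,S} | {M,Y,Z}.
M and Y lie in the same block of the stable partition, so they are equivalent — no string distinguishes them.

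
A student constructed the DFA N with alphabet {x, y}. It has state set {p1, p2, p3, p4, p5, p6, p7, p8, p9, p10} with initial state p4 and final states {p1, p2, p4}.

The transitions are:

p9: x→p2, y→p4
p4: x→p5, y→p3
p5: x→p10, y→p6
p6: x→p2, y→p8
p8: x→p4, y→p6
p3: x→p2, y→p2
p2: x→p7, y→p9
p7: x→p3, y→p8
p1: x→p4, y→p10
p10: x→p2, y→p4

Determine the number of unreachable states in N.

Starting at p4 and following transitions, the reachable set is {p2, p3, p4, p5, p6, p7, p8, p9, p10}. That leaves p1 unreachable — 1 in total.

1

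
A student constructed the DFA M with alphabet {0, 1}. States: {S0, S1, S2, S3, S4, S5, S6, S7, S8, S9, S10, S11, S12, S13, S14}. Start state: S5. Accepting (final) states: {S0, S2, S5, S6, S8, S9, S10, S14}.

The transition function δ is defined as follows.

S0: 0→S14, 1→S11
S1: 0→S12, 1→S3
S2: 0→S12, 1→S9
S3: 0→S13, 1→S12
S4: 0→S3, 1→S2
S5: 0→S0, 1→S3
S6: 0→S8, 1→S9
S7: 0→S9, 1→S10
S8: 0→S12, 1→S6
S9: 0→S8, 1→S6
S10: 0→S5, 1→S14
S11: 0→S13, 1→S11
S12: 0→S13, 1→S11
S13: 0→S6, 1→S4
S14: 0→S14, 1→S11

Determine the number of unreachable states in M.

BFS from S5 reaches {S0, S2, S3, S4, S5, S6, S8, S9, S11, S12, S13, S14}; the 3 state(s) S1, S7, S10 are never visited.

3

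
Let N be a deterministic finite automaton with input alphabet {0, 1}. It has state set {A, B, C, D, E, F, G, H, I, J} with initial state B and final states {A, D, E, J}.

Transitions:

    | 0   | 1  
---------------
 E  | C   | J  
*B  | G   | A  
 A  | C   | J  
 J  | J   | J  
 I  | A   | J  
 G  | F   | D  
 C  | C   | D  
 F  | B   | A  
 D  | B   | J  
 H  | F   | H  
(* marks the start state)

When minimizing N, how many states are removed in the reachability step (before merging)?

Starting at B and following transitions, the reachable set is {A, B, C, D, F, G, J}. That leaves E, H, I unreachable — 3 in total.

3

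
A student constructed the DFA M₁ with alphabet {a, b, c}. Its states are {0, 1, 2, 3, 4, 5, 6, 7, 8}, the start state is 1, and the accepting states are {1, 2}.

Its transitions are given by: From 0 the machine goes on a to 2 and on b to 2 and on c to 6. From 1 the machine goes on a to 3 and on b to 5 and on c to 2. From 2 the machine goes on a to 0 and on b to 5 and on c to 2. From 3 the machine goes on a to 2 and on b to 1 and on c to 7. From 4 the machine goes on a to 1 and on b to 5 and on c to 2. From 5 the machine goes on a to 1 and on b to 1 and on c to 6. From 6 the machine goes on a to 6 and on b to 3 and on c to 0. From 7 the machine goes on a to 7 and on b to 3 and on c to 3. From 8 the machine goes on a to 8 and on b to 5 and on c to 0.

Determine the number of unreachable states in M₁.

2

Starting at 1 and following transitions, the reachable set is {0, 1, 2, 3, 5, 6, 7}. That leaves 4, 8 unreachable — 2 in total.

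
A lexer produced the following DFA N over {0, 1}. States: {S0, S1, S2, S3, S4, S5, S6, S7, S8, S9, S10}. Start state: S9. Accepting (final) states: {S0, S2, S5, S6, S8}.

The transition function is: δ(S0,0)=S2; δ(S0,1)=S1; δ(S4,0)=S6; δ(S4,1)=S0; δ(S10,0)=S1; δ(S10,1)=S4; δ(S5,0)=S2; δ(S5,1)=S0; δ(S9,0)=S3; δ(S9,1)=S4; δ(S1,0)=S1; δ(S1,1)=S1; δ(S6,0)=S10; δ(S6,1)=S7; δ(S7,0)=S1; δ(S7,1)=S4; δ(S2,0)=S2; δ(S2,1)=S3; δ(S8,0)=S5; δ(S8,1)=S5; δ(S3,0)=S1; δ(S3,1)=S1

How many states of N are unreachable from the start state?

2

Starting at S9 and following transitions, the reachable set is {S0, S1, S2, S3, S4, S6, S7, S9, S10}. That leaves S5, S8 unreachable — 2 in total.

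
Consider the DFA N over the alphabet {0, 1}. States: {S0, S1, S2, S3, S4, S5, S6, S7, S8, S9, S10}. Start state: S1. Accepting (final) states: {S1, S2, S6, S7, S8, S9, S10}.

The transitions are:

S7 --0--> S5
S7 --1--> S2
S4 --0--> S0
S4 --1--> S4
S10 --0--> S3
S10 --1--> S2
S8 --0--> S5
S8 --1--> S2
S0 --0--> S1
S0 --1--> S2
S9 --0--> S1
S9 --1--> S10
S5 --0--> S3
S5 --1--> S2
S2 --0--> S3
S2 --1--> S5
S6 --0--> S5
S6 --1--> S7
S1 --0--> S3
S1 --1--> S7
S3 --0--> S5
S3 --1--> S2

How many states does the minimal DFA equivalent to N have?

Reachable states from the start: {S1,S2,S3,S5,S7}. Unreachable: {S0,S4,S6,S8,S9,S10} — drop them.
Initial partition by acceptance: {S1,S2,S7} | {S3,S5}.
Split {S1,S2,S7} by δ(·,1) → {S1,S7} and {S2}.
On input 1, block {S1,S7} splits into {S1} and {S7}.
Stable partition: {S1} | {S3,S5} | {S2} | {S7} — 4 equivalence classes.

4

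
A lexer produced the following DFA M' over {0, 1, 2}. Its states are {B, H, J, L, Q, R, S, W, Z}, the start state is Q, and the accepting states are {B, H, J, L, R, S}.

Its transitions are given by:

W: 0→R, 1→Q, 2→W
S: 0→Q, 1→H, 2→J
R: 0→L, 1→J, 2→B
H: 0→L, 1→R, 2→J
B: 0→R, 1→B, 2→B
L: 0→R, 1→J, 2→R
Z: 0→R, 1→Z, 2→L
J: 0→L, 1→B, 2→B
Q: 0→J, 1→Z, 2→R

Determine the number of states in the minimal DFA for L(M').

2

Reachable states from the start: {B,J,L,Q,R,Z}. Unreachable: {H,S,W} — drop them.
Start with accepting vs non-accepting: {B,J,L,R} | {Q,Z}.
No further refinement is possible. Final partition (2 blocks): {B,J,L,R} | {Q,Z}.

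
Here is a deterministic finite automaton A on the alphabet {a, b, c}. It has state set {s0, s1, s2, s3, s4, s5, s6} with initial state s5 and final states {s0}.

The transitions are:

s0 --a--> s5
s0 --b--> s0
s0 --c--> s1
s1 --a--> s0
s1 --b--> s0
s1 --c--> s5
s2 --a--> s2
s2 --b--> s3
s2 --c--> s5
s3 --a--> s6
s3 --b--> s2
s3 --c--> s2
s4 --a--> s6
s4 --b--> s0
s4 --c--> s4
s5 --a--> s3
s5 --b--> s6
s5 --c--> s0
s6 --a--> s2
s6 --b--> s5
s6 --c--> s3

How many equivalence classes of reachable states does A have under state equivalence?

6

Reachable states from the start: {s0,s1,s2,s3,s5,s6}. Unreachable: {s4} — drop them.
Initial partition by acceptance: {s0} | {s1,s2,s3,s5,s6}.
On input a, block {s1,s2,s3,s5,s6} splits into {s2,s3,s5,s6} and {s1}.
On input c, block {s2,s3,s5,s6} splits into {s2,s3,s6} and {s5}.
Refine {s2,s3,s6} on symbol b: members go to different blocks, giving {s2,s3} and {s6}.
Refine {s2,s3} on symbol a: members go to different blocks, giving {s2} and {s3}.
Stable partition: {s0} | {s2} | {s1} | {s5} | {s6} | {s3} — 6 equivalence classes.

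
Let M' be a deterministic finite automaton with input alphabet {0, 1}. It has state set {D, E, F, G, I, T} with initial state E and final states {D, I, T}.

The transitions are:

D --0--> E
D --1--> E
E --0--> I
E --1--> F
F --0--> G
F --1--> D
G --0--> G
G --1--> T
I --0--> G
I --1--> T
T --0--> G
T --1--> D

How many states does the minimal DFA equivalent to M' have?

6

All states are reachable from the start state.
Initial partition by acceptance: {D,I,T} | {E,F,G}.
Refine {D,I,T} on symbol 1: members go to different blocks, giving {I,T} and {D}.
Split {I,T} by δ(·,1) → {I} and {T}.
Split {E,F,G} by δ(·,0) → {F,G} and {E}.
Split {F,G} by δ(·,1) → {F} and {G}.
Stable partition: {I} | {F} | {D} | {T} | {E} | {G} — 6 equivalence classes.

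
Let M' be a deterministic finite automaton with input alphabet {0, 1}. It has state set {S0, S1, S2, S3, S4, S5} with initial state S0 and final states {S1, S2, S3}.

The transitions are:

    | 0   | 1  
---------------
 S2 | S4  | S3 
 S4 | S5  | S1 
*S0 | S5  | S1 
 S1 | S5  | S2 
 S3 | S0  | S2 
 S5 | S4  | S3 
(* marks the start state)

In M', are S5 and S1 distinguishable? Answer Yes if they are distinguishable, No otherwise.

Yes

Every state is reachable, so we keep all 6.
Initial partition by acceptance: {S1,S2,S3} | {S0,S4,S5}.
The partition is now stable with 2 blocks: {S1,S2,S3} | {S0,S4,S5}.
S5 and S1 end up in different blocks, so they are distinguishable. For instance, the string 'ε' is accepted from only S1.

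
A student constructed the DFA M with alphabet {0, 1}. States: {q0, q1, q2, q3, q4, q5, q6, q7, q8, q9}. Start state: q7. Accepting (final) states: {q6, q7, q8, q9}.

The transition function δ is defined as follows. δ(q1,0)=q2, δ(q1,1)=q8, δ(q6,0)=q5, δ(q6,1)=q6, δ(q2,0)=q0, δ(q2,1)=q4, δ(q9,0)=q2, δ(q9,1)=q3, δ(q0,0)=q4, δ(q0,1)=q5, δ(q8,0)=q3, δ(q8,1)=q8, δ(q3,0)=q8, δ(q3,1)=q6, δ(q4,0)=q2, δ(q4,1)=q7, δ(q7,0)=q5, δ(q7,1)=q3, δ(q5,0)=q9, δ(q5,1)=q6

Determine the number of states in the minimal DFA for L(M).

9

Reachable states from the start: {q0,q2,q3,q4,q5,q6,q7,q8,q9}. Unreachable: {q1} — drop them.
P0 = {q6,q7,q8,q9} | {q0,q2,q3,q4,q5}.
Refine {q6,q7,q8,q9} on symbol 1: members go to different blocks, giving {q6,q8} and {q7,q9}.
On input 0, block {q0,q2,q3,q4,q5} splits into {q0,q2,q4} and {q3} and {q5}.
On input 0, block {q6,q8} splits into {q6} and {q8}.
Refine {q0,q2,q4} on symbol 1: members go to different blocks, giving {q0} and {q2} and {q4}.
On input 0, block {q7,q9} splits into {q7} and {q9}.
Stable partition: {q6} | {q0} | {q7} | {q3} | {q5} | {q8} | {q2} | {q4} | {q9} — 9 equivalence classes.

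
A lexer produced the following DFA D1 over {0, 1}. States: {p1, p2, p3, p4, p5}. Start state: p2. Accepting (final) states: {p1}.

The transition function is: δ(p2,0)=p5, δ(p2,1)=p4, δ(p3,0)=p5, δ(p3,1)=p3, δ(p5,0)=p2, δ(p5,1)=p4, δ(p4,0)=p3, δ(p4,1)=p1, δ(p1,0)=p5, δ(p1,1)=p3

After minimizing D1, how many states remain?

4

Every state is reachable, so we keep all 5.
P0 = {p1} | {p2,p3,p4,p5}.
On input 1, block {p2,p3,p4,p5} splits into {p2,p3,p5} and {p4}.
On input 1, block {p2,p3,p5} splits into {p2,p5} and {p3}.
Stable partition: {p1} | {p2,p5} | {p4} | {p3} — 4 equivalence classes.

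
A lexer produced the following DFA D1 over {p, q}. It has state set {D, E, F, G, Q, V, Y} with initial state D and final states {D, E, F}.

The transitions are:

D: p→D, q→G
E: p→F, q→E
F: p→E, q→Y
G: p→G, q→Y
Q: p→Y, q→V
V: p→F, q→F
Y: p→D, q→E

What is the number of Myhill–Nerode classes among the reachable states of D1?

First remove the unreachable states {Q,V}; 5 states remain.
P0 = {D,E,F} | {G,Y}.
On input q, block {D,E,F} splits into {D,F} and {E}.
On input p, block {D,F} splits into {F} and {D}.
Split {G,Y} by δ(·,p) → {G} and {Y}.
No further refinement is possible. Final partition (5 blocks): {F} | {G} | {E} | {D} | {Y}.

5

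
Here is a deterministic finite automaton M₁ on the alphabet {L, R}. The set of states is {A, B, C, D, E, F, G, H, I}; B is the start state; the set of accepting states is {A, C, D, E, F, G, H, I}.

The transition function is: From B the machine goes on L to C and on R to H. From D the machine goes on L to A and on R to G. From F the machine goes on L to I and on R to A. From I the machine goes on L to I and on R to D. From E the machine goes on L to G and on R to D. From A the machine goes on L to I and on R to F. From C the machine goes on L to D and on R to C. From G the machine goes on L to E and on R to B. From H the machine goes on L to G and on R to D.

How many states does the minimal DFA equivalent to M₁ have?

7

Start with accepting vs non-accepting: {A,C,D,E,F,G,H,I} | {B}.
On input R, block {A,C,D,E,F,G,H,I} splits into {A,C,D,E,F,H,I} and {G}.
On input L, block {A,C,D,E,F,H,I} splits into {A,C,D,F,I} and {E,H}.
On input R, block {A,C,D,F,I} splits into {A,C,F,I} and {D}.
Refine {A,C,F,I} on symbol L: members go to different blocks, giving {A,F,I} and {C}.
On input R, block {A,F,I} splits into {A,F} and {I}.
No further refinement is possible. Final partition (7 blocks): {A,F} | {B} | {G} | {E,H} | {D} | {C} | {I}.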